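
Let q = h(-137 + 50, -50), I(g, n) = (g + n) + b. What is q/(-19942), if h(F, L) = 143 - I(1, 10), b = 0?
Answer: -66/9971 ≈ -0.0066192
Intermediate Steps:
I(g, n) = g + n (I(g, n) = (g + n) + 0 = g + n)
h(F, L) = 132 (h(F, L) = 143 - (1 + 10) = 143 - 1*11 = 143 - 11 = 132)
q = 132
q/(-19942) = 132/(-19942) = 132*(-1/19942) = -66/9971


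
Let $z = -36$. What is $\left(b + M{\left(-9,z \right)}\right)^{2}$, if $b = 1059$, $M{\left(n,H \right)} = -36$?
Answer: $1046529$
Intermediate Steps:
$\left(b + M{\left(-9,z \right)}\right)^{2} = \left(1059 - 36\right)^{2} = 1023^{2} = 1046529$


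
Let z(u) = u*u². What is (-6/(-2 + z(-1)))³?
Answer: 8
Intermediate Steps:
z(u) = u³
(-6/(-2 + z(-1)))³ = (-6/(-2 + (-1)³))³ = (-6/(-2 - 1))³ = (-6/(-3))³ = (-⅓*(-6))³ = 2³ = 8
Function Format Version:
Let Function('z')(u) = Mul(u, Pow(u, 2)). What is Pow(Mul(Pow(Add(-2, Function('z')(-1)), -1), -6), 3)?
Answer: 8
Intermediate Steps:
Function('z')(u) = Pow(u, 3)
Pow(Mul(Pow(Add(-2, Function('z')(-1)), -1), -6), 3) = Pow(Mul(Pow(Add(-2, Pow(-1, 3)), -1), -6), 3) = Pow(Mul(Pow(Add(-2, -1), -1), -6), 3) = Pow(Mul(Pow(-3, -1), -6), 3) = Pow(Mul(Rational(-1, 3), -6), 3) = Pow(2, 3) = 8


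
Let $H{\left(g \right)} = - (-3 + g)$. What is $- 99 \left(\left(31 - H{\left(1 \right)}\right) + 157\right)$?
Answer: $-18414$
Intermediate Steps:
$H{\left(g \right)} = 3 - g$
$- 99 \left(\left(31 - H{\left(1 \right)}\right) + 157\right) = - 99 \left(\left(31 - \left(3 - 1\right)\right) + 157\right) = - 99 \left(\left(31 - 2\right) + 157\right) = - 99 \left(29 + 157\right) = \left(-99\right) 186 = -18414$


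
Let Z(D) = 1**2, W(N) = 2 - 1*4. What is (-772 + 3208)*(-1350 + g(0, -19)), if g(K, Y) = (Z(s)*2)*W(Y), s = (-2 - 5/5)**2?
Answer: -3298344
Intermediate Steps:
W(N) = -2 (W(N) = 2 - 4 = -2)
s = 9 (s = (-2 - 5*1/5)**2 = (-2 - 1)**2 = (-3)**2 = 9)
Z(D) = 1
g(K, Y) = -4 (g(K, Y) = (1*2)*(-2) = 2*(-2) = -4)
(-772 + 3208)*(-1350 + g(0, -19)) = (-772 + 3208)*(-1350 - 4) = 2436*(-1354) = -3298344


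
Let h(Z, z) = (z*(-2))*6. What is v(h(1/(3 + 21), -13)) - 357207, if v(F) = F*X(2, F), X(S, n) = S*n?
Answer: -308535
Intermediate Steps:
h(Z, z) = -12*z (h(Z, z) = -2*z*6 = -12*z)
v(F) = 2*F² (v(F) = F*(2*F) = 2*F²)
v(h(1/(3 + 21), -13)) - 357207 = 2*(-12*(-13))² - 357207 = 2*156² - 357207 = 2*24336 - 357207 = 48672 - 357207 = -308535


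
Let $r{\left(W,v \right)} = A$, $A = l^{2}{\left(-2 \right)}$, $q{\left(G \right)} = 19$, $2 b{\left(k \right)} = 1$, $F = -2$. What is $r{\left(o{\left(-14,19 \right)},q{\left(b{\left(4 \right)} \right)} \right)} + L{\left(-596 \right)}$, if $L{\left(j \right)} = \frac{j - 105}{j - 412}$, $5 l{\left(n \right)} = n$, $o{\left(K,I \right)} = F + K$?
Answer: $\frac{21557}{25200} \approx 0.85544$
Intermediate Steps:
$o{\left(K,I \right)} = -2 + K$
$l{\left(n \right)} = \frac{n}{5}$
$b{\left(k \right)} = \frac{1}{2}$ ($b{\left(k \right)} = \frac{1}{2} \cdot 1 = \frac{1}{2}$)
$A = \frac{4}{25}$ ($A = \left(\frac{1}{5} \left(-2\right)\right)^{2} = \left(- \frac{2}{5}\right)^{2} = \frac{4}{25} \approx 0.16$)
$L{\left(j \right)} = \frac{-105 + j}{-412 + j}$
$r{\left(W,v \right)} = \frac{4}{25}$
$r{\left(o{\left(-14,19 \right)},q{\left(b{\left(4 \right)} \right)} \right)} + L{\left(-596 \right)} = \frac{4}{25} + \frac{-105 - 596}{-412 - 596} = \frac{4}{25} + \frac{1}{-1008} \left(-701\right) = \frac{4}{25} - - \frac{701}{1008} = \frac{4}{25} + \frac{701}{1008} = \frac{21557}{25200}$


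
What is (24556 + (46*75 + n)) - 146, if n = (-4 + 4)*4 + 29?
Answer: 27889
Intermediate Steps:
n = 29 (n = 0*4 + 29 = 0 + 29 = 29)
(24556 + (46*75 + n)) - 146 = (24556 + (46*75 + 29)) - 146 = (24556 + (3450 + 29)) - 146 = (24556 + 3479) - 146 = 28035 - 146 = 27889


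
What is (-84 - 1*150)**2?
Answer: 54756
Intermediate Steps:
(-84 - 1*150)**2 = (-84 - 150)**2 = (-234)**2 = 54756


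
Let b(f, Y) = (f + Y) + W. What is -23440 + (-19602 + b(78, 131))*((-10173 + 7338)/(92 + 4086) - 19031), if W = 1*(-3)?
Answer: 771081229234/2089 ≈ 3.6912e+8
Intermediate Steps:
W = -3
b(f, Y) = -3 + Y + f (b(f, Y) = (f + Y) - 3 = (Y + f) - 3 = -3 + Y + f)
-23440 + (-19602 + b(78, 131))*((-10173 + 7338)/(92 + 4086) - 19031) = -23440 + (-19602 + (-3 + 131 + 78))*((-10173 + 7338)/(92 + 4086) - 19031) = -23440 + (-19602 + 206)*(-2835/4178 - 19031) = -23440 - 19396*(-2835*1/4178 - 19031) = -23440 - 19396*(-2835/4178 - 19031) = -23440 - 19396*(-79514353/4178) = -23440 + 771130195394/2089 = 771081229234/2089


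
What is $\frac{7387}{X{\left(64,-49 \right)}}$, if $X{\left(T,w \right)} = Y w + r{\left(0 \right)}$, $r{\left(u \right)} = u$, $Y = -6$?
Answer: $\frac{7387}{294} \approx 25.126$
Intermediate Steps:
$X{\left(T,w \right)} = - 6 w$ ($X{\left(T,w \right)} = - 6 w + 0 = - 6 w$)
$\frac{7387}{X{\left(64,-49 \right)}} = \frac{7387}{\left(-6\right) \left(-49\right)} = \frac{7387}{294}$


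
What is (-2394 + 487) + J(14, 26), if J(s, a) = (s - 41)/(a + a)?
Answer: -99191/52 ≈ -1907.5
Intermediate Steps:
J(s, a) = (-41 + s)/(2*a) (J(s, a) = (-41 + s)/((2*a)) = (-41 + s)*(1/(2*a)) = (-41 + s)/(2*a))
(-2394 + 487) + J(14, 26) = (-2394 + 487) + (1/2)*(-41 + 14)/26 = -1907 + (1/2)*(1/26)*(-27) = -1907 - 27/52 = -99191/52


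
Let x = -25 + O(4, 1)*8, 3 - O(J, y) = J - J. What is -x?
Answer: 1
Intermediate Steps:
O(J, y) = 3 (O(J, y) = 3 - (J - J) = 3 - 1*0 = 3 + 0 = 3)
x = -1 (x = -25 + 3*8 = -25 + 24 = -1)
-x = -1*(-1) = 1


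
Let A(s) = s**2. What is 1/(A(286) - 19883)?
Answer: 1/61913 ≈ 1.6152e-5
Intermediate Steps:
1/(A(286) - 19883) = 1/(286**2 - 19883) = 1/(81796 - 19883) = 1/61913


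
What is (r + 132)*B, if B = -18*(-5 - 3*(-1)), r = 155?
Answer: 10332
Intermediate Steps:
B = 36 (B = -18*(-5 + 3) = -18*(-2) = 36)
(r + 132)*B = (155 + 132)*36 = 287*36 = 10332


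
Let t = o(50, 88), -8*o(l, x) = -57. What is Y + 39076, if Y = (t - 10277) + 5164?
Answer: 271761/8 ≈ 33970.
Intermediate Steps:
o(l, x) = 57/8 (o(l, x) = -1/8*(-57) = 57/8)
t = 57/8 ≈ 7.1250
Y = -40847/8 (Y = (57/8 - 10277) + 5164 = -82159/8 + 5164 = -40847/8 ≈ -5105.9)
Y + 39076 = -40847/8 + 39076 = 271761/8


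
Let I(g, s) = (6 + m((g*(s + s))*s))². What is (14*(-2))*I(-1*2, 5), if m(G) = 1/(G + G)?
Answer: -10063207/10000 ≈ -1006.3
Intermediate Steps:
m(G) = 1/(2*G)
I(g, s) = (6 + 1/(4*g*s²))² (I(g, s) = (6 + 1/(2*(((g*(s + s))*s))))² = (6 + 1/(2*(((g*(2*s))*s))))² = (6 + 1/(2*(((2*g*s)*s))))² = (6 + 1/(2*((2*g*s²))))² = (6 + (1/(2*g*s²))/2)² = (6 + 1/(4*g*s²))²)
(14*(-2))*I(-1*2, 5) = (14*(-2))*((1/16)*(1 + 24*(-1*2)*5²)²/((-1*2)²*5⁴)) = -7*(1 + 24*(-2)*25)²/(4*(-2)²*625) = -7*(1 - 1200)²/(4*4*625) = -7*(-1199)²/(4*4*625) = -7*1437601/(4*4*625) = -28*1437601/40000 = -10063207/10000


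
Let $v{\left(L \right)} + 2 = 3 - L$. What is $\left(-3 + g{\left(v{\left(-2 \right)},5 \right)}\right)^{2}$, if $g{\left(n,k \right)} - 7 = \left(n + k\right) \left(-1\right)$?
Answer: $16$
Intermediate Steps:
$v{\left(L \right)} = 1 - L$ ($v{\left(L \right)} = -2 - \left(-3 + L\right) = 1 - L$)
$g{\left(n,k \right)} = 7 - k - n$ ($g{\left(n,k \right)} = 7 + \left(n + k\right) \left(-1\right) = 7 + \left(k + n\right) \left(-1\right) = 7 - \left(k + n\right) = 7 - k - n$)
$\left(-3 + g{\left(v{\left(-2 \right)},5 \right)}\right)^{2} = \left(-3 - \left(-1 + 2\right)\right)^{2} = \left(-3 - 1\right)^{2} = \left(-4\right)^{2} = 16$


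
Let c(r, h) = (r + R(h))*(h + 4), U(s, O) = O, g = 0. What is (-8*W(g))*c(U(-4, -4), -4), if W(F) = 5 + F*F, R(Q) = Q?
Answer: 0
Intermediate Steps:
c(r, h) = (4 + h)*(h + r) (c(r, h) = (r + h)*(h + 4) = (h + r)*(4 + h) = (4 + h)*(h + r))
W(F) = 5 + F**2
(-8*W(g))*c(U(-4, -4), -4) = (-8*(5 + 0**2))*((-4)**2 + 4*(-4) + 4*(-4) - 4*(-4)) = (-8*(5 + 0))*(16 - 16 - 16 + 16) = -8*5*0 = -40*0 = 0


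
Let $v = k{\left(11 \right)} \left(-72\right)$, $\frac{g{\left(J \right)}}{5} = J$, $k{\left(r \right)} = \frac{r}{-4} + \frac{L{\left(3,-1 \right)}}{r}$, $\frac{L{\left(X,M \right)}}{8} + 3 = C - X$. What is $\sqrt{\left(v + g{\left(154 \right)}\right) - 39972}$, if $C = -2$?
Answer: $\frac{2 i \sqrt{1167199}}{11} \approx 196.43 i$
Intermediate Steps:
$L{\left(X,M \right)} = -40 - 8 X$ ($L{\left(X,M \right)} = -24 + 8 \left(-2 - X\right) = -24 - \left(16 + 8 X\right) = -40 - 8 X$)
$k{\left(r \right)} = - \frac{64}{r} - \frac{r}{4}$ ($k{\left(r \right)} = \frac{r}{-4} + \frac{-40 - 24}{r} = r \left(- \frac{1}{4}\right) + \frac{-40 - 24}{r} = - \frac{r}{4} - \frac{64}{r} = - \frac{64}{r} - \frac{r}{4}$)
$g{\left(J \right)} = 5 J$
$v = \frac{6786}{11}$ ($v = \left(- \frac{64}{11} - \frac{11}{4}\right) \left(-72\right) = \left(- \frac{377}{44}\right) \left(-72\right) = \frac{6786}{11} \approx 616.91$)
$\sqrt{\left(v + g{\left(154 \right)}\right) - 39972} = \sqrt{\left(\frac{6786}{11} + 5 \cdot 154\right) - 39972} = \sqrt{\left(\frac{6786}{11} + 770\right) - 39972} = \sqrt{\frac{15256}{11} - 39972} = \sqrt{- \frac{424436}{11}} = \frac{2 i \sqrt{1167199}}{11}$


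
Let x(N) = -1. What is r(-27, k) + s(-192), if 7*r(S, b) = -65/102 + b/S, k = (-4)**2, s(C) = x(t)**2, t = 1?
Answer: 5297/6426 ≈ 0.82431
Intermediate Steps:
s(C) = 1 (s(C) = (-1)**2 = 1)
k = 16
r(S, b) = -65/714 + b/(7*S) (r(S, b) = (-65/102 + b/S)/7 = -65/714 + b/(7*S))
r(-27, k) + s(-192) = (-65/714 + (1/7)*16/(-27)) + 1 = (-65/714 + (1/7)*16*(-1/27)) + 1 = (-65/714 - 16/189) + 1 = -1129/6426 + 1 = 5297/6426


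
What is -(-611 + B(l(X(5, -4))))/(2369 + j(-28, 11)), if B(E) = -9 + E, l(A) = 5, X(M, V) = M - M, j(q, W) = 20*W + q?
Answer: 615/2561 ≈ 0.24014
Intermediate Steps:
j(q, W) = q + 20*W
X(M, V) = 0
-(-611 + B(l(X(5, -4))))/(2369 + j(-28, 11)) = -(-611 + (-9 + 5))/(2369 + (-28 + 20*11)) = -(-611 - 4)/(2369 + (-28 + 220)) = -(-615)/(2369 + 192) = -(-615)/2561 = -1*(-615/2561) = 615/2561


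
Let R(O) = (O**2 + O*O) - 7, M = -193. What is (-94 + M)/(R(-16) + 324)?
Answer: -287/829 ≈ -0.34620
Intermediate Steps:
R(O) = -7 + 2*O**2 (R(O) = (O**2 + O**2) - 7 = 2*O**2 - 7 = -7 + 2*O**2)
(-94 + M)/(R(-16) + 324) = (-94 - 193)/((-7 + 2*(-16)**2) + 324) = -287/((-7 + 2*256) + 324) = -287/((-7 + 512) + 324) = -287/(505 + 324) = -287/829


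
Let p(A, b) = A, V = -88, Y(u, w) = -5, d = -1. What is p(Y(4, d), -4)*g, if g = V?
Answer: 440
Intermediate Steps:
g = -88
p(Y(4, d), -4)*g = -5*(-88) = 440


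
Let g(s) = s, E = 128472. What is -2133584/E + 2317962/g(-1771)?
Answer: -37696473916/28440489 ≈ -1325.5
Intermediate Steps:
-2133584/E + 2317962/g(-1771) = -2133584/128472 + 2317962/(-1771) = -2133584*1/128472 + 2317962*(-1/1771) = -266698/16059 - 2317962/1771 = -37696473916/28440489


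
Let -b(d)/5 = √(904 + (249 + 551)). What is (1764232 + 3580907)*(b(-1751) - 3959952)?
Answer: -21166493873328 - 53451390*√426 ≈ -2.1168e+13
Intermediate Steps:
b(d) = -10*√426 (b(d) = -5*√(904 + (249 + 551)) = -5*√(904 + 800) = -10*√426)
(1764232 + 3580907)*(b(-1751) - 3959952) = (1764232 + 3580907)*(-10*√426 - 3959952) = 5345139*(-3959952 - 10*√426) = -21166493873328 - 53451390*√426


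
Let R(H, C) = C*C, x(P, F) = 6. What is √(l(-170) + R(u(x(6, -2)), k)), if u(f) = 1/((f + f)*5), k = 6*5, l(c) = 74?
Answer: √974 ≈ 31.209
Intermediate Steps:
k = 30
u(f) = 1/(10*f) (u(f) = (⅕)/(2*f) = (1/(2*f))*(⅕) = 1/(10*f))
R(H, C) = C²
√(l(-170) + R(u(x(6, -2)), k)) = √(74 + 30²) = √(74 + 900) = √974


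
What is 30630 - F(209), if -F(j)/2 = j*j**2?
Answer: 18289288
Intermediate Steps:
F(j) = -2*j**3 (F(j) = -2*j*j**2 = -2*j**3)
30630 - F(209) = 30630 - (-2)*209**3 = 30630 - (-2)*9129329 = 30630 - 1*(-18258658) = 30630 + 18258658 = 18289288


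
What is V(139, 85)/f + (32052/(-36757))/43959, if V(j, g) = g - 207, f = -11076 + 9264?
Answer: 32844939877/487971890826 ≈ 0.067309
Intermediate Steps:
f = -1812
V(j, g) = -207 + g
V(139, 85)/f + (32052/(-36757))/43959 = (-207 + 85)/(-1812) + (32052/(-36757))/43959 = -122*(-1/1812) + (32052*(-1/36757))*(1/43959) = 61/906 - 32052/36757*1/43959 = 61/906 - 10684/538600321 = 32844939877/487971890826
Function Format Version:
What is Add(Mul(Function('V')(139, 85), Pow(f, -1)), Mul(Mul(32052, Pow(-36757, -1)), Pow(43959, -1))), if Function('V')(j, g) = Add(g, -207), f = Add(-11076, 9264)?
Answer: Rational(32844939877, 487971890826) ≈ 0.067309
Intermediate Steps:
f = -1812
Function('V')(j, g) = Add(-207, g)
Add(Mul(Function('V')(139, 85), Pow(f, -1)), Mul(Mul(32052, Pow(-36757, -1)), Pow(43959, -1))) = Add(Mul(Add(-207, 85), Pow(-1812, -1)), Mul(Mul(32052, Pow(-36757, -1)), Pow(43959, -1))) = Add(Mul(-122, Rational(-1, 1812)), Mul(Mul(32052, Rational(-1, 36757)), Rational(1, 43959))) = Add(Rational(61, 906), Mul(Rational(-32052, 36757), Rational(1, 43959))) = Add(Rational(61, 906), Rational(-10684, 538600321)) = Rational(32844939877, 487971890826)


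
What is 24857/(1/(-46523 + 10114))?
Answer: -905018513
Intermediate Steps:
24857/(1/(-46523 + 10114)) = 24857/(1/(-36409)) = 24857/(-1/36409) = 24857*(-36409) = -905018513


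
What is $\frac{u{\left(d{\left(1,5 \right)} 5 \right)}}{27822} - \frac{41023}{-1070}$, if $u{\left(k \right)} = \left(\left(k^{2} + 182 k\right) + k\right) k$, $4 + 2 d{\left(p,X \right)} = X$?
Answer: $\frac{4570329749}{119078160} \approx 38.381$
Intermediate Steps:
$d{\left(p,X \right)} = -2 + \frac{X}{2}$
$u{\left(k \right)} = k \left(k^{2} + 183 k\right)$ ($u{\left(k \right)} = \left(k^{2} + 183 k\right) k = k \left(k^{2} + 183 k\right)$)
$\frac{u{\left(d{\left(1,5 \right)} 5 \right)}}{27822} - \frac{41023}{-1070} = \frac{\left(\left(-2 + \frac{1}{2} \cdot 5\right) 5\right)^{2} \left(183 + \left(-2 + \frac{1}{2} \cdot 5\right) 5\right)}{27822} - \frac{41023}{-1070} = \left(\left(-2 + \frac{5}{2}\right) 5\right)^{2} \left(183 + \left(-2 + \frac{5}{2}\right) 5\right) \frac{1}{27822} - - \frac{41023}{1070} = \left(\frac{1}{2} \cdot 5\right)^{2} \left(183 + \frac{1}{2} \cdot 5\right) \frac{1}{27822} + \frac{41023}{1070} = \left(\frac{5}{2}\right)^{2} \left(183 + \frac{5}{2}\right) \frac{1}{27822} + \frac{41023}{1070} = \frac{25}{4} \cdot \frac{371}{2} \cdot \frac{1}{27822} + \frac{41023}{1070} = \frac{9275}{8} \cdot \frac{1}{27822} + \frac{41023}{1070} = \frac{9275}{222576} + \frac{41023}{1070} = \frac{4570329749}{119078160}$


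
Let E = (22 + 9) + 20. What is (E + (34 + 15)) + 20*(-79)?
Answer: -1480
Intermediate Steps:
E = 51 (E = 31 + 20 = 51)
(E + (34 + 15)) + 20*(-79) = (51 + (34 + 15)) + 20*(-79) = (51 + 49) - 1580 = 100 - 1580 = -1480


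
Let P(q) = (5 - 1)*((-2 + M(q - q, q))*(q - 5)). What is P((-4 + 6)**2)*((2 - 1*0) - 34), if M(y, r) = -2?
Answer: -512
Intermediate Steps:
P(q) = 80 - 16*q (P(q) = (5 - 1)*((-2 - 2)*(q - 5)) = 4*(-4*(-5 + q)) = 4*(20 - 4*q) = 80 - 16*q)
P((-4 + 6)**2)*((2 - 1*0) - 34) = (80 - 16*(-4 + 6)**2)*((2 - 1*0) - 34) = (80 - 16*2**2)*((2 + 0) - 34) = (80 - 16*4)*(2 - 34) = (80 - 64)*(-32) = 16*(-32) = -512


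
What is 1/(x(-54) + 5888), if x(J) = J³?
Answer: -1/151576 ≈ -6.5974e-6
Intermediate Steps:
1/(x(-54) + 5888) = 1/((-54)³ + 5888) = 1/(-157464 + 5888) = 1/(-151576) = -1/151576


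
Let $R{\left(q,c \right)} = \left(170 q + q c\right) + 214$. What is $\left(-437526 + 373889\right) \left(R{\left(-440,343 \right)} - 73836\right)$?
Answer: $19049226854$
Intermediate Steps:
$R{\left(q,c \right)} = 214 + 170 q + c q$ ($R{\left(q,c \right)} = \left(170 q + c q\right) + 214 = 214 + 170 q + c q$)
$\left(-437526 + 373889\right) \left(R{\left(-440,343 \right)} - 73836\right) = \left(-437526 + 373889\right) \left(\left(214 + 170 \left(-440\right) + 343 \left(-440\right)\right) - 73836\right) = - 63637 \left(\left(214 - 74800 - 150920\right) - 73836\right) = - 63637 \left(-225506 - 73836\right) = \left(-63637\right) \left(-299342\right) = 19049226854$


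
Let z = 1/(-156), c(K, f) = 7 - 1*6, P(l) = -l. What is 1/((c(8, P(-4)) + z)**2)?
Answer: 24336/24025 ≈ 1.0129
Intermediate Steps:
c(K, f) = 1 (c(K, f) = 7 - 6 = 1)
z = -1/156 ≈ -0.0064103
1/((c(8, P(-4)) + z)**2) = 1/((1 - 1/156)**2) = 1/((155/156)**2) = 1/(24025/24336) = 24336/24025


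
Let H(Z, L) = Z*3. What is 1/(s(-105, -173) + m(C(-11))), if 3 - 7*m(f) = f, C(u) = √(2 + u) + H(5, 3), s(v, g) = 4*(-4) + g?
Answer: -3115/594078 + 7*I/594078 ≈ -0.0052434 + 1.1783e-5*I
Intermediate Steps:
H(Z, L) = 3*Z
s(v, g) = -16 + g
C(u) = 15 + √(2 + u) (C(u) = √(2 + u) + 3*5 = √(2 + u) + 15 = 15 + √(2 + u))
m(f) = 3/7 - f/7
1/(s(-105, -173) + m(C(-11))) = 1/((-16 - 173) + (3/7 - (15 + √(2 - 11))/7)) = 1/(-189 + (3/7 - (15 + √(-9))/7)) = 1/(-189 + (3/7 - (15 + 3*I)/7)) = 1/(-189 + (3/7 + (-15/7 - 3*I/7))) = 1/(-189 + (-12/7 - 3*I/7)) = 1/(-1335/7 - 3*I/7) = 49*(-1335/7 + 3*I/7)/1782234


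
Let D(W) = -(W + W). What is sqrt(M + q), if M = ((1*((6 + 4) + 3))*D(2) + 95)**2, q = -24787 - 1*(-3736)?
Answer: I*sqrt(19202) ≈ 138.57*I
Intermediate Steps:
D(W) = -2*W
q = -21051 (q = -24787 + 3736 = -21051)
M = 1849 (M = ((1*((6 + 4) + 3))*(-2*2) + 95)**2 = ((1*(10 + 3))*(-4) + 95)**2 = ((1*13)*(-4) + 95)**2 = (13*(-4) + 95)**2 = (-52 + 95)**2 = 43**2 = 1849)
sqrt(M + q) = sqrt(1849 - 21051) = sqrt(-19202) = I*sqrt(19202)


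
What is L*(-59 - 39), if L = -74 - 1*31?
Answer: 10290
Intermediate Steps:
L = -105 (L = -74 - 31 = -105)
L*(-59 - 39) = -105*(-59 - 39) = -105*(-98) = 10290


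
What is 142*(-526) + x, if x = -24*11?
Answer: -74956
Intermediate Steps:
x = -264
142*(-526) + x = 142*(-526) - 264 = -74692 - 264 = -74956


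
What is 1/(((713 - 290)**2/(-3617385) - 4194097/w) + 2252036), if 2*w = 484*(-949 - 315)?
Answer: 368838220960/830641990754988691 ≈ 4.4404e-7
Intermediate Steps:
w = -305888 (w = (484*(-949 - 315))/2 = (484*(-1264))/2 = (1/2)*(-611776) = -305888)
1/(((713 - 290)**2/(-3617385) - 4194097/w) + 2252036) = 1/(((713 - 290)**2/(-3617385) - 4194097/(-305888)) + 2252036) = 1/((423**2*(-1/3617385) - 4194097*(-1/305888)) + 2252036) = 1/((178929*(-1/3617385) + 4194097/305888) + 2252036) = 1/((-59643/1205795 + 4194097/305888) + 2252036) = 1/(5038977114131/368838220960 + 2252036) = 1/(830641990754988691/368838220960) = 368838220960/830641990754988691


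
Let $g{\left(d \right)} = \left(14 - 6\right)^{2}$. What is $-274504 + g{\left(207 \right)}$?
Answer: $-274440$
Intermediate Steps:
$g{\left(d \right)} = 64$ ($g{\left(d \right)} = 8^{2} = 64$)
$-274504 + g{\left(207 \right)} = -274504 + 64 = -274440$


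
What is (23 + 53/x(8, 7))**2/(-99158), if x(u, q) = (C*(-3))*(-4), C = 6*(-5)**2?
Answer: -1718351209/321271920000 ≈ -0.0053486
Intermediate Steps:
C = 150 (C = 6*25 = 150)
x(u, q) = 1800 (x(u, q) = (150*(-3))*(-4) = -450*(-4) = 1800)
(23 + 53/x(8, 7))**2/(-99158) = (23 + 53/1800)**2/(-99158) = (23 + 53*(1/1800))**2*(-1/99158) = (23 + 53/1800)**2*(-1/99158) = (41453/1800)**2*(-1/99158) = (1718351209/3240000)*(-1/99158) = -1718351209/321271920000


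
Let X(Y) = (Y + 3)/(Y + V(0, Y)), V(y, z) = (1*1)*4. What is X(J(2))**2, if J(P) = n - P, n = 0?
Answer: 1/4 ≈ 0.25000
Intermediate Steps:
V(y, z) = 4 (V(y, z) = 1*4 = 4)
J(P) = -P (J(P) = 0 - P = -P)
X(Y) = (3 + Y)/(4 + Y) (X(Y) = (Y + 3)/(Y + 4) = (3 + Y)/(4 + Y))
X(J(2))**2 = ((3 - 1*2)/(4 - 1*2))**2 = ((3 - 2)/(4 - 2))**2 = (1/2)**2 = 1/4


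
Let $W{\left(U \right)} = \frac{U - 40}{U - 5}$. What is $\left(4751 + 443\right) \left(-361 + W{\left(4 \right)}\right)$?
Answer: $-1688050$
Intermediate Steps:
$W{\left(U \right)} = \frac{-40 + U}{-5 + U}$
$\left(4751 + 443\right) \left(-361 + W{\left(4 \right)}\right) = \left(4751 + 443\right) \left(-361 + \frac{-40 + 4}{-5 + 4}\right) = 5194 \left(-361 + \frac{1}{-1} \left(-36\right)\right) = 5194 \left(-361 - -36\right) = 5194 \left(-361 + 36\right) = 5194 \left(-325\right) = -1688050$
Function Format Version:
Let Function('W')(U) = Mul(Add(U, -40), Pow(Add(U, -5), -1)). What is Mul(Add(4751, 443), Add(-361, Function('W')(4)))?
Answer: -1688050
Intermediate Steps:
Function('W')(U) = Mul(Pow(Add(-5, U), -1), Add(-40, U)) (Function('W')(U) = Mul(Add(-40, U), Pow(Add(-5, U), -1)) = Mul(Pow(Add(-5, U), -1), Add(-40, U)))
Mul(Add(4751, 443), Add(-361, Function('W')(4))) = Mul(Add(4751, 443), Add(-361, Mul(Pow(Add(-5, 4), -1), Add(-40, 4)))) = Mul(5194, Add(-361, Mul(Pow(-1, -1), -36))) = Mul(5194, Add(-361, Mul(-1, -36))) = Mul(5194, Add(-361, 36)) = Mul(5194, -325) = -1688050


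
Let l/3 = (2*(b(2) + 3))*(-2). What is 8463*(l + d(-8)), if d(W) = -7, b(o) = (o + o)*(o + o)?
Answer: -1988805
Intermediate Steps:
b(o) = 4*o² (b(o) = (2*o)*(2*o) = 4*o²)
l = -228 (l = 3*((2*(4*2² + 3))*(-2)) = 3*((2*(4*4 + 3))*(-2)) = 3*((2*(16 + 3))*(-2)) = 3*((2*19)*(-2)) = 3*(38*(-2)) = 3*(-76) = -228)
8463*(l + d(-8)) = 8463*(-228 - 7) = 8463*(-235) = -1988805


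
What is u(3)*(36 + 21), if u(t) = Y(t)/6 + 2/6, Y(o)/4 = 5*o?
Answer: 589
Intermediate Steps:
Y(o) = 20*o (Y(o) = 4*(5*o) = 20*o)
u(t) = ⅓ + 10*t/3 (u(t) = (20*t)/6 + 2/6 = (20*t)*(⅙) + 2*(⅙) = 10*t/3 + ⅓ = ⅓ + 10*t/3)
u(3)*(36 + 21) = (⅓ + (10/3)*3)*(36 + 21) = (⅓ + 10)*57 = (31/3)*57 = 589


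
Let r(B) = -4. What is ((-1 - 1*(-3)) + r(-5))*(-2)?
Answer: 4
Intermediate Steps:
((-1 - 1*(-3)) + r(-5))*(-2) = ((-1 - 1*(-3)) - 4)*(-2) = ((-1 + 3) - 4)*(-2) = (2 - 4)*(-2) = -2*(-2) = 4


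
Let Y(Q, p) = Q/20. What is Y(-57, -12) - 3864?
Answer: -77337/20 ≈ -3866.9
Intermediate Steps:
Y(Q, p) = Q/20 (Y(Q, p) = Q*(1/20) = Q/20)
Y(-57, -12) - 3864 = (1/20)*(-57) - 3864 = -57/20 - 3864 = -77337/20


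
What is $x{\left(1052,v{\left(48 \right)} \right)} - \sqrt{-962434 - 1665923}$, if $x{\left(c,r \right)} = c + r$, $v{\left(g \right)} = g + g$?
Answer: $1148 - i \sqrt{2628357} \approx 1148.0 - 1621.2 i$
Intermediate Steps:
$v{\left(g \right)} = 2 g$
$x{\left(1052,v{\left(48 \right)} \right)} - \sqrt{-962434 - 1665923} = \left(1052 + 2 \cdot 48\right) - \sqrt{-962434 - 1665923} = \left(1052 + 96\right) - \sqrt{-2628357} = 1148 - i \sqrt{2628357}$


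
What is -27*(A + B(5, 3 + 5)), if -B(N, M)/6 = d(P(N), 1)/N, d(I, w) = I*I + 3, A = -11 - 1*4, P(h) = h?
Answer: 6561/5 ≈ 1312.2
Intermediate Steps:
A = -15 (A = -11 - 4 = -15)
d(I, w) = 3 + I**2 (d(I, w) = I**2 + 3 = 3 + I**2)
B(N, M) = -6*(3 + N**2)/N
-27*(A + B(5, 3 + 5)) = -27*(-15 + (-18/5 - 6*5)) = -27*(-15 + (-18*1/5 - 30)) = -27*(-15 + (-18/5 - 30)) = -27*(-15 - 168/5) = -27*(-243/5) = 6561/5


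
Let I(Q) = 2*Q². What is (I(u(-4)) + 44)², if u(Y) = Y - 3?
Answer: 20164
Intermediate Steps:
u(Y) = -3 + Y
(I(u(-4)) + 44)² = (2*(-3 - 4)² + 44)² = (2*(-7)² + 44)² = (2*49 + 44)² = (98 + 44)² = 142² = 20164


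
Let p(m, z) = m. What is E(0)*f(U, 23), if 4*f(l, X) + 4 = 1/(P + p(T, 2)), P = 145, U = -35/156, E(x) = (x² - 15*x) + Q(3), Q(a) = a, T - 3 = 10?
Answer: -1893/632 ≈ -2.9953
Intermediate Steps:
T = 13 (T = 3 + 10 = 13)
E(x) = 3 + x² - 15*x (E(x) = (x² - 15*x) + 3 = 3 + x² - 15*x)
U = -35/156 (U = -35*1/156 = -35/156 ≈ -0.22436)
f(l, X) = -631/632 (f(l, X) = -1 + 1/(4*(145 + 13)) = -1 + (¼)/158 = -1 + (¼)*(1/158) = -1 + 1/632 = -631/632)
E(0)*f(U, 23) = (3 + 0² - 15*0)*(-631/632) = (3 + 0 + 0)*(-631/632) = 3*(-631/632) = -1893/632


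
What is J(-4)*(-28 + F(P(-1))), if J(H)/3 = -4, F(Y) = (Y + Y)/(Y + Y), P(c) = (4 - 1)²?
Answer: 324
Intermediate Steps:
P(c) = 9 (P(c) = 3² = 9)
F(Y) = 1 (F(Y) = (2*Y)/((2*Y)) = (2*Y)*(1/(2*Y)) = 1)
J(H) = -12 (J(H) = 3*(-4) = -12)
J(-4)*(-28 + F(P(-1))) = -12*(-28 + 1) = -12*(-27) = 324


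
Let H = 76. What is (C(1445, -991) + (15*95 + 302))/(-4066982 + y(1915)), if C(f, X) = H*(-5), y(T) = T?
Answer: -1347/4065067 ≈ -0.00033136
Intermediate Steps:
C(f, X) = -380 (C(f, X) = 76*(-5) = -380)
(C(1445, -991) + (15*95 + 302))/(-4066982 + y(1915)) = (-380 + (15*95 + 302))/(-4066982 + 1915) = (-380 + (1425 + 302))/(-4065067) = (-380 + 1727)*(-1/4065067) = 1347*(-1/4065067) = -1347/4065067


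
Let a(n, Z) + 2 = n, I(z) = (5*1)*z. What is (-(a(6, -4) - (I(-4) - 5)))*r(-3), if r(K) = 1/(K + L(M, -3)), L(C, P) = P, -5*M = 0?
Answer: 29/6 ≈ 4.8333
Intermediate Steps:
M = 0 (M = -1/5*0 = 0)
I(z) = 5*z
a(n, Z) = -2 + n
r(K) = 1/(-3 + K) (r(K) = 1/(K - 3) = 1/(-3 + K))
(-(a(6, -4) - (I(-4) - 5)))*r(-3) = (-((-2 + 6) - (5*(-4) - 5)))/(-3 - 3) = -(4 - (-20 - 5))/(-6) = -(4 - 1*(-25))*(-1/6) = -(4 + 25)*(-1/6) = -1*29*(-1/6) = -29*(-1/6) = 29/6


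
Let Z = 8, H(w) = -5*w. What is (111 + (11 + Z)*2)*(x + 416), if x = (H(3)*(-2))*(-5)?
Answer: 39634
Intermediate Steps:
x = -150 (x = (-5*3*(-2))*(-5) = -15*(-2)*(-5) = 30*(-5) = -150)
(111 + (11 + Z)*2)*(x + 416) = (111 + (11 + 8)*2)*(-150 + 416) = (111 + 19*2)*266 = (111 + 38)*266 = 149*266 = 39634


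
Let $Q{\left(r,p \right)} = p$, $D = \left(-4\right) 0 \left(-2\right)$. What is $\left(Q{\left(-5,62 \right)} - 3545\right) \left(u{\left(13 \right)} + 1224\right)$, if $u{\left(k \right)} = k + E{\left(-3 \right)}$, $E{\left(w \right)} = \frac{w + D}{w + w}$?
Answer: $- \frac{8620425}{2} \approx -4.3102 \cdot 10^{6}$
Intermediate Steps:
$D = 0$ ($D = 0 \left(-2\right) = 0$)
$E{\left(w \right)} = \frac{1}{2}$ ($E{\left(w \right)} = \frac{w + 0}{w + w} = \frac{w}{2 w} = w \frac{1}{2 w} = \frac{1}{2}$)
$u{\left(k \right)} = \frac{1}{2} + k$ ($u{\left(k \right)} = k + \frac{1}{2} = \frac{1}{2} + k$)
$\left(Q{\left(-5,62 \right)} - 3545\right) \left(u{\left(13 \right)} + 1224\right) = \left(62 - 3545\right) \left(\left(\frac{1}{2} + 13\right) + 1224\right) = - 3483 \left(\frac{27}{2} + 1224\right) = \left(-3483\right) \frac{2475}{2} = - \frac{8620425}{2}$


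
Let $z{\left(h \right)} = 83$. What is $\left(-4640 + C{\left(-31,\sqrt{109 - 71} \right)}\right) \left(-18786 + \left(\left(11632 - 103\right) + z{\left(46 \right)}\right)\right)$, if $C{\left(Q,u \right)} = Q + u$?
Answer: $33509754 - 7174 \sqrt{38} \approx 3.3466 \cdot 10^{7}$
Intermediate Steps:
$\left(-4640 + C{\left(-31,\sqrt{109 - 71} \right)}\right) \left(-18786 + \left(\left(11632 - 103\right) + z{\left(46 \right)}\right)\right) = \left(-4640 - \left(31 - \sqrt{109 - 71}\right)\right) \left(-18786 + \left(\left(11632 - 103\right) + 83\right)\right) = \left(-4640 - \left(31 - \sqrt{38}\right)\right) \left(-18786 + \left(11529 + 83\right)\right) = \left(-4671 + \sqrt{38}\right) \left(-18786 + 11612\right) = \left(-4671 + \sqrt{38}\right) \left(-7174\right) = 33509754 - 7174 \sqrt{38}$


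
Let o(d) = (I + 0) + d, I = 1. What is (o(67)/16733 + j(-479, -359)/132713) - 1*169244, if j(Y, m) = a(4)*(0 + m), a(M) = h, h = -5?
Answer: -375837848778257/2220686629 ≈ -1.6924e+5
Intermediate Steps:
a(M) = -5
j(Y, m) = -5*m (j(Y, m) = -5*(0 + m) = -5*m)
o(d) = 1 + d (o(d) = (1 + 0) + d = 1 + d)
(o(67)/16733 + j(-479, -359)/132713) - 1*169244 = ((1 + 67)/16733 - 5*(-359)/132713) - 1*169244 = (68*(1/16733) + 1795*(1/132713)) - 169244 = (68/16733 + 1795/132713) - 169244 = 39060219/2220686629 - 169244 = -375837848778257/2220686629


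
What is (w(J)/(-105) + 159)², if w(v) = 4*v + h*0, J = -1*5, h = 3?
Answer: 11175649/441 ≈ 25342.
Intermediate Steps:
J = -5
w(v) = 4*v (w(v) = 4*v + 3*0 = 4*v + 0 = 4*v)
(w(J)/(-105) + 159)² = ((4*(-5))/(-105) + 159)² = (-20*(-1/105) + 159)² = (4/21 + 159)² = (3343/21)² = 11175649/441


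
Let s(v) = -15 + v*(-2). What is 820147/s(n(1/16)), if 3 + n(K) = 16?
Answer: -820147/41 ≈ -20004.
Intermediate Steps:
n(K) = 13 (n(K) = -3 + 16 = 13)
s(v) = -15 - 2*v
820147/s(n(1/16)) = 820147/(-15 - 2*13) = 820147/(-15 - 26) = 820147/(-41) = 820147*(-1/41) = -820147/41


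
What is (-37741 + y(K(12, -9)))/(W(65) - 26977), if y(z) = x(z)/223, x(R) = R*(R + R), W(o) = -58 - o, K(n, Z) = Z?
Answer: 8416081/6043300 ≈ 1.3926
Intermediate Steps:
x(R) = 2*R² (x(R) = R*(2*R) = 2*R²)
y(z) = 2*z²/223 (y(z) = (2*z²)/223 = (2*z²)*(1/223) = 2*z²/223)
(-37741 + y(K(12, -9)))/(W(65) - 26977) = (-37741 + (2/223)*(-9)²)/((-58 - 1*65) - 26977) = (-37741 + (2/223)*81)/((-58 - 65) - 26977) = (-37741 + 162/223)/(-123 - 26977) = -8416081/223/(-27100) = -8416081/223*(-1/27100) = 8416081/6043300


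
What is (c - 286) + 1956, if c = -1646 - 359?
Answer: -335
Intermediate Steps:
c = -2005
(c - 286) + 1956 = (-2005 - 286) + 1956 = -2291 + 1956 = -335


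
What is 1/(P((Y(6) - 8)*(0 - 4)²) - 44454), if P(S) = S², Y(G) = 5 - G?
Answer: -1/23718 ≈ -4.2162e-5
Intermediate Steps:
1/(P((Y(6) - 8)*(0 - 4)²) - 44454) = 1/((((5 - 1*6) - 8)*(0 - 4)²)² - 44454) = 1/((((5 - 6) - 8)*(-4)²)² - 44454) = 1/(((-1 - 8)*16)² - 44454) = 1/((-9*16)² - 44454) = 1/((-144)² - 44454) = 1/(20736 - 44454) = 1/(-23718) = -1/23718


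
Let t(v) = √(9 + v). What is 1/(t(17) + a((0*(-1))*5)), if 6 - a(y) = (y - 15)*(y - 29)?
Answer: -33/14155 - √26/184015 ≈ -0.0023590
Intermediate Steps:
a(y) = 6 - (-29 + y)*(-15 + y) (a(y) = 6 - (y - 15)*(y - 29) = 6 - (-15 + y)*(-29 + y) = 6 - (-29 + y)*(-15 + y))
1/(t(17) + a((0*(-1))*5)) = 1/(√(9 + 17) + (-429 - ((0*(-1))*5)² + 44*((0*(-1))*5))) = 1/(√26 + (-429 - (0*5)² + 44*(0*5))) = 1/(√26 + (-429 - 1*0² + 44*0)) = 1/(√26 + (-429 - 1*0 + 0)) = 1/(√26 + (-429 + 0 + 0)) = 1/(√26 - 429) = 1/(-429 + √26)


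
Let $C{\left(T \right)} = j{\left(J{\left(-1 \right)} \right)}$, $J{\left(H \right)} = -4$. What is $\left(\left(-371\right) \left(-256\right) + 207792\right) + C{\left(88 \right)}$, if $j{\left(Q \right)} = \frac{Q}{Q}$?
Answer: $302769$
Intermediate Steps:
$j{\left(Q \right)} = 1$
$C{\left(T \right)} = 1$
$\left(\left(-371\right) \left(-256\right) + 207792\right) + C{\left(88 \right)} = \left(\left(-371\right) \left(-256\right) + 207792\right) + 1 = \left(94976 + 207792\right) + 1 = 302768 + 1 = 302769$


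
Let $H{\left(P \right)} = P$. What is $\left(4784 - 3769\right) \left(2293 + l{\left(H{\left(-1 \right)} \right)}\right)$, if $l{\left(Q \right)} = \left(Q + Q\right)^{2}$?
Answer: $2331455$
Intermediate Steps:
$l{\left(Q \right)} = 4 Q^{2}$ ($l{\left(Q \right)} = \left(2 Q\right)^{2} = 4 Q^{2}$)
$\left(4784 - 3769\right) \left(2293 + l{\left(H{\left(-1 \right)} \right)}\right) = \left(4784 - 3769\right) \left(2293 + 4 \left(-1\right)^{2}\right) = 1015 \left(2293 + 4 \cdot 1\right) = 1015 \left(2293 + 4\right) = 1015 \cdot 2297 = 2331455$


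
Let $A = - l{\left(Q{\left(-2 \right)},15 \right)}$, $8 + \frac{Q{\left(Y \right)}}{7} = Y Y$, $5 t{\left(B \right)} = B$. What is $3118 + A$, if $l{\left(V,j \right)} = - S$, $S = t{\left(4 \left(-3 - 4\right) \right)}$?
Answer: $\frac{15562}{5} \approx 3112.4$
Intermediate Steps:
$t{\left(B \right)} = \frac{B}{5}$
$Q{\left(Y \right)} = -56 + 7 Y^{2}$ ($Q{\left(Y \right)} = -56 + 7 Y Y = -56 + 7 Y^{2}$)
$S = - \frac{28}{5}$ ($S = \frac{4 \left(-3 - 4\right)}{5} = \frac{4 \left(-7\right)}{5} = \frac{1}{5} \left(-28\right) = - \frac{28}{5} \approx -5.6$)
$l{\left(V,j \right)} = \frac{28}{5}$ ($l{\left(V,j \right)} = \left(-1\right) \left(- \frac{28}{5}\right) = \frac{28}{5}$)
$A = - \frac{28}{5}$ ($A = \left(-1\right) \frac{28}{5} = - \frac{28}{5} \approx -5.6$)
$3118 + A = 3118 - \frac{28}{5} = \frac{15562}{5}$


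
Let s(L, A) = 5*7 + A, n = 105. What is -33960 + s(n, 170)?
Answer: -33755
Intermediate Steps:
s(L, A) = 35 + A
-33960 + s(n, 170) = -33960 + (35 + 170) = -33960 + 205 = -33755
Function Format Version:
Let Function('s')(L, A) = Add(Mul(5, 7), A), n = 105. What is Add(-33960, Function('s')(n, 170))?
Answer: -33755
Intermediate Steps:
Function('s')(L, A) = Add(35, A)
Add(-33960, Function('s')(n, 170)) = Add(-33960, Add(35, 170)) = Add(-33960, 205) = -33755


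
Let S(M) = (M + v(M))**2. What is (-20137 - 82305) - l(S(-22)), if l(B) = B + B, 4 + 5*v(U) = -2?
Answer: -2587962/25 ≈ -1.0352e+5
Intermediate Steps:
v(U) = -6/5 (v(U) = -4/5 + (1/5)*(-2) = -4/5 - 2/5 = -6/5)
S(M) = (-6/5 + M)**2 (S(M) = (M - 6/5)**2 = (-6/5 + M)**2)
l(B) = 2*B
(-20137 - 82305) - l(S(-22)) = (-20137 - 82305) - 2*(-6 + 5*(-22))**2/25 = -102442 - 2*(-6 - 110)**2/25 = -102442 - 2*(1/25)*(-116)**2 = -102442 - 2*(1/25)*13456 = -102442 - 2*13456/25 = -102442 - 1*26912/25 = -102442 - 26912/25 = -2587962/25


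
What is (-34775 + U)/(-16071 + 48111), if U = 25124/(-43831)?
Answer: -1524248149/1404345240 ≈ -1.0854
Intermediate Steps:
U = -25124/43831 (U = 25124*(-1/43831) = -25124/43831 ≈ -0.57320)
(-34775 + U)/(-16071 + 48111) = (-34775 - 25124/43831)/(-16071 + 48111) = -1524248149/43831/32040 = -1524248149/43831*1/32040 = -1524248149/1404345240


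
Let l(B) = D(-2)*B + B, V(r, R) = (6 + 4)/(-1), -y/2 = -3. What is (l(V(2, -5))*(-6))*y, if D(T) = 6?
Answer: 2520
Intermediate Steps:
y = 6 (y = -2*(-3) = 6)
V(r, R) = -10 (V(r, R) = 10*(-1) = -10)
l(B) = 7*B (l(B) = 6*B + B = 7*B)
(l(V(2, -5))*(-6))*y = ((7*(-10))*(-6))*6 = -70*(-6)*6 = 420*6 = 2520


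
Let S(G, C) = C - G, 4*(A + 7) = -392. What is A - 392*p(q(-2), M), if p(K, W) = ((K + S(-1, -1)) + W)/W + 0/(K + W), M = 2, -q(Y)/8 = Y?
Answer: -3633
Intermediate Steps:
A = -105 (A = -7 + (¼)*(-392) = -7 - 98 = -105)
q(Y) = -8*Y
p(K, W) = (K + W)/W (p(K, W) = ((K + (-1 - 1*(-1))) + W)/W + 0/(K + W) = ((K + (-1 + 1)) + W)/W + 0 = ((K + 0) + W)/W + 0 = (K + W)/W + 0 = (K + W)/W)
A - 392*p(q(-2), M) = -105 - 392*(-8*(-2) + 2)/2 = -105 - 196*(16 + 2) = -105 - 196*18 = -105 - 392*9 = -105 - 3528 = -3633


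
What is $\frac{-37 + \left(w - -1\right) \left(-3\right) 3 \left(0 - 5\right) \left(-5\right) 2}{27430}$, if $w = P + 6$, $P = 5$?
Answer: $- \frac{5437}{27430} \approx -0.19821$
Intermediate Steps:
$w = 11$ ($w = 5 + 6 = 11$)
$\frac{-37 + \left(w - -1\right) \left(-3\right) 3 \left(0 - 5\right) \left(-5\right) 2}{27430} = \frac{-37 + \left(11 - -1\right) \left(-3\right) 3 \left(0 - 5\right) \left(-5\right) 2}{27430} = \left(-37 + \left(11 + 1\right) \left(-3\right) 3 \left(-5\right) \left(-5\right) 2\right) \frac{1}{27430} = \left(-37 + 12 \left(-3\right) 3 \cdot 25 \cdot 2\right) \frac{1}{27430} = \left(-37 + \left(-36\right) 3 \cdot 50\right) \frac{1}{27430} = \left(-37 - 5400\right) \frac{1}{27430} = \left(-5437\right) \frac{1}{27430} = - \frac{5437}{27430}$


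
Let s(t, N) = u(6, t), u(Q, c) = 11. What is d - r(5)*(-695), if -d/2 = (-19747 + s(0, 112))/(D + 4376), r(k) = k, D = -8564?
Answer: 3628457/1047 ≈ 3465.6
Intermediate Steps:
s(t, N) = 11
d = -9868/1047 (d = -2*(-19747 + 11)/(-8564 + 4376) = -(-39472)/(-4188) = -(-39472)*(-1)/4188 = -2*4934/1047 = -9868/1047 ≈ -9.4250)
d - r(5)*(-695) = -9868/1047 - 5*(-695) = -9868/1047 - 1*(-3475) = -9868/1047 + 3475 = 3628457/1047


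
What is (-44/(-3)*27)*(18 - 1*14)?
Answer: 1584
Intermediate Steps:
(-44/(-3)*27)*(18 - 1*14) = (-44*(-⅓)*27)*(18 - 14) = ((44/3)*27)*4 = 396*4 = 1584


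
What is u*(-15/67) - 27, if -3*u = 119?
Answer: -1214/67 ≈ -18.119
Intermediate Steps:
u = -119/3 (u = -⅓*119 = -119/3 ≈ -39.667)
u*(-15/67) - 27 = -(-595)/67 - 27 = -119/3*(-15/67) - 27 = 595/67 - 27 = -1214/67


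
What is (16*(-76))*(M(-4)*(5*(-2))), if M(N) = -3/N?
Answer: 9120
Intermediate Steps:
(16*(-76))*(M(-4)*(5*(-2))) = (16*(-76))*((-3/(-4))*(5*(-2))) = -1216*(-3*(-¼))*(-10) = -912*(-10) = -1216*(-15/2) = 9120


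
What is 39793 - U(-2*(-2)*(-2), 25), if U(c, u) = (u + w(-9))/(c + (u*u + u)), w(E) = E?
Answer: 12773545/321 ≈ 39793.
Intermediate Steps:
U(c, u) = (-9 + u)/(c + u + u**2) (U(c, u) = (u - 9)/(c + (u*u + u)) = (-9 + u)/(c + (u**2 + u)) = (-9 + u)/(c + (u + u**2)) = (-9 + u)/(c + u + u**2))
39793 - U(-2*(-2)*(-2), 25) = 39793 - (-9 + 25)/(-2*(-2)*(-2) + 25 + 25**2) = 39793 - 16/(4*(-2) + 25 + 625) = 39793 - 16/(-8 + 25 + 625) = 39793 - 16/642 = 39793 - 1*8/321 = 39793 - 8/321 = 12773545/321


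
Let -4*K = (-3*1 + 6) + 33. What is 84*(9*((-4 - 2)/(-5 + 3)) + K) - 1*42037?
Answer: -40525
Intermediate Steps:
K = -9 (K = -((-3*1 + 6) + 33)/4 = -((-3 + 6) + 33)/4 = -(3 + 33)/4 = -1/4*36 = -9)
84*(9*((-4 - 2)/(-5 + 3)) + K) - 1*42037 = 84*(9*((-4 - 2)/(-5 + 3)) - 9) - 1*42037 = 84*(9*(-6/(-2)) - 9) - 42037 = 84*(9*(-6*(-1/2)) - 9) - 42037 = 84*(9*3 - 9) - 42037 = 84*(27 - 9) - 42037 = 84*18 - 42037 = 1512 - 42037 = -40525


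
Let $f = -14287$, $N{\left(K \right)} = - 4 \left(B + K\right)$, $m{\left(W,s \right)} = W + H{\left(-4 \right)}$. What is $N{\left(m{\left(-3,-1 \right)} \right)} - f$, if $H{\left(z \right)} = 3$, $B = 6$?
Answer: $14263$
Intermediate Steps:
$m{\left(W,s \right)} = 3 + W$ ($m{\left(W,s \right)} = W + 3 = 3 + W$)
$N{\left(K \right)} = -24 - 4 K$ ($N{\left(K \right)} = - 4 \left(6 + K\right) = -24 - 4 K$)
$N{\left(m{\left(-3,-1 \right)} \right)} - f = \left(-24 - 4 \left(3 - 3\right)\right) - -14287 = \left(-24 - 0\right) + 14287 = \left(-24 + 0\right) + 14287 = -24 + 14287 = 14263$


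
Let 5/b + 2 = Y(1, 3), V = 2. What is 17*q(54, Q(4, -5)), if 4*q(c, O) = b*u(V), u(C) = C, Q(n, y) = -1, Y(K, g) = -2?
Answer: -85/8 ≈ -10.625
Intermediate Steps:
b = -5/4 (b = 5/(-2 - 2) = 5/(-4) = 5*(-¼) = -5/4 ≈ -1.2500)
q(c, O) = -5/8 (q(c, O) = (-5/4*2)/4 = (¼)*(-5/2) = -5/8)
17*q(54, Q(4, -5)) = 17*(-5/8) = -85/8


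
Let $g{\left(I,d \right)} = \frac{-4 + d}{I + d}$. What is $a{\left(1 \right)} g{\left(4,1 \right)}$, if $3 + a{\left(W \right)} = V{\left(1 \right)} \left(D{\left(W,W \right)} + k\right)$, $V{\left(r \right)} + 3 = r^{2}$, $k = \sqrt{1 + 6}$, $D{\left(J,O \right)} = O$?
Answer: $3 + \frac{6 \sqrt{7}}{5} \approx 6.1749$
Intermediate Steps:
$k = \sqrt{7} \approx 2.6458$
$g{\left(I,d \right)} = \frac{-4 + d}{I + d}$
$V{\left(r \right)} = -3 + r^{2}$
$a{\left(W \right)} = -3 - 2 W - 2 \sqrt{7}$ ($a{\left(W \right)} = -3 + \left(-3 + 1^{2}\right) \left(W + \sqrt{7}\right) = -3 + \left(-3 + 1\right) \left(W + \sqrt{7}\right) = -3 - 2 \left(W + \sqrt{7}\right) = -3 - \left(2 W + 2 \sqrt{7}\right) = -3 - 2 W - 2 \sqrt{7}$)
$a{\left(1 \right)} g{\left(4,1 \right)} = \left(-3 - 2 - 2 \sqrt{7}\right) \frac{-4 + 1}{4 + 1} = \left(-3 - 2 - 2 \sqrt{7}\right) \frac{1}{5} \left(-3\right) = \left(-5 - 2 \sqrt{7}\right) \frac{1}{5} \left(-3\right) = \left(-5 - 2 \sqrt{7}\right) \left(- \frac{3}{5}\right) = 3 + \frac{6 \sqrt{7}}{5}$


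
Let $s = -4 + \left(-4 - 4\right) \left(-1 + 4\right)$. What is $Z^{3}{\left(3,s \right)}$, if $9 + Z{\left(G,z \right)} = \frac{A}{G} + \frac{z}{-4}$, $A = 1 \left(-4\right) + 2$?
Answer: $- \frac{512}{27} \approx -18.963$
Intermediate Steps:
$A = -2$ ($A = -4 + 2 = -2$)
$s = -28$ ($s = -4 - 24 = -28$)
$Z{\left(G,z \right)} = -9 - \frac{2}{G} - \frac{z}{4}$ ($Z{\left(G,z \right)} = -9 + \left(- \frac{2}{G} + \frac{z}{-4}\right) = -9 + \left(- \frac{2}{G} + z \left(- \frac{1}{4}\right)\right) = -9 - \left(\frac{2}{G} + \frac{z}{4}\right) = -9 - \frac{2}{G} - \frac{z}{4}$)
$Z^{3}{\left(3,s \right)} = \left(-9 - \frac{2}{3} - -7\right)^{3} = \left(-9 - \frac{2}{3} + 7\right)^{3} = \left(- \frac{8}{3}\right)^{3} = - \frac{512}{27}$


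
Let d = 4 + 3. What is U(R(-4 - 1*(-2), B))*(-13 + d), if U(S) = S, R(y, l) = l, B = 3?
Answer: -18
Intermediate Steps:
d = 7
U(R(-4 - 1*(-2), B))*(-13 + d) = 3*(-13 + 7) = 3*(-6) = -18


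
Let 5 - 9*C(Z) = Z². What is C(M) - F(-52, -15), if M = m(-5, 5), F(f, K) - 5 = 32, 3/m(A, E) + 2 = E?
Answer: -329/9 ≈ -36.556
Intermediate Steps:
m(A, E) = 3/(-2 + E)
F(f, K) = 37 (F(f, K) = 5 + 32 = 37)
M = 1 (M = 3/(-2 + 5) = 3/3 = 3*(⅓) = 1)
C(Z) = 5/9 - Z²/9
C(M) - F(-52, -15) = (5/9 - ⅑*1²) - 1*37 = (5/9 - ⅑*1) - 37 = (5/9 - ⅑) - 37 = 4/9 - 37 = -329/9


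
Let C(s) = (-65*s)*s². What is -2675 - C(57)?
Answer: 12034870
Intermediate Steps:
C(s) = -65*s³
-2675 - C(57) = -2675 - (-65)*57³ = -2675 - (-65)*185193 = -2675 - 1*(-12037545) = -2675 + 12037545 = 12034870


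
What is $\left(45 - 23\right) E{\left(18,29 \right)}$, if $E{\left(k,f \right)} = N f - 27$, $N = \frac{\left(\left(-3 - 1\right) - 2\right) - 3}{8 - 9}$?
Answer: $5148$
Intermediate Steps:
$N = 9$ ($N = \frac{\left(-4 - 2\right) - 3}{-1} = \left(-6 - 3\right) \left(-1\right) = \left(-9\right) \left(-1\right) = 9$)
$E{\left(k,f \right)} = -27 + 9 f$ ($E{\left(k,f \right)} = 9 f - 27 = -27 + 9 f$)
$\left(45 - 23\right) E{\left(18,29 \right)} = \left(45 - 23\right) \left(-27 + 9 \cdot 29\right) = 22 \left(-27 + 261\right) = 22 \cdot 234 = 5148$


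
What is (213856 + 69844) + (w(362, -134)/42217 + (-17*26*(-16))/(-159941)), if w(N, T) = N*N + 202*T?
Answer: 1915623754655692/6752229197 ≈ 2.8370e+5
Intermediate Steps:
w(N, T) = N**2 + 202*T
(213856 + 69844) + (w(362, -134)/42217 + (-17*26*(-16))/(-159941)) = (213856 + 69844) + ((362**2 + 202*(-134))/42217 + (-17*26*(-16))/(-159941)) = 283700 + ((131044 - 27068)*(1/42217) - 442*(-16)*(-1/159941)) = 283700 + (103976*(1/42217) + 7072*(-1/159941)) = 283700 + (103976/42217 - 7072/159941) = 283700 + 16331466792/6752229197 = 1915623754655692/6752229197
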